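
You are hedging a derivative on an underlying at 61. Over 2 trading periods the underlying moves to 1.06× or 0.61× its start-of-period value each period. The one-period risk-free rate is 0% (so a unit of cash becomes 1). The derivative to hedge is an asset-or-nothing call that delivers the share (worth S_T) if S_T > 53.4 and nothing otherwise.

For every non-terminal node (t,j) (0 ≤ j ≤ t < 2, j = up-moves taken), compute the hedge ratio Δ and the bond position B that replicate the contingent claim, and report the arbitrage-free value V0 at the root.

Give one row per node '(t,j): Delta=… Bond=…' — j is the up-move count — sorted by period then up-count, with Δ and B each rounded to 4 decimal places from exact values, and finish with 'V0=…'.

Since d<R<u, set p* = (R−d)/(u−d) = 0.8667; price each node as the discounted p*-expectation of its children.
Terminal values V(2,·): V(2,0)=0.0000, V(2,1)=0.0000, V(2,2)=68.5396
(1,0): S=37.2100. Δ = (V_up−V_dn)/(S_up−S_dn) = (0.0000−0.0000)/(39.4426−22.6981) = 0.0000. V = [p*·0.0000 + (1−p*)·0.0000]/1 = 0.0000. B = V − Δ·S = 0.0000.
(1,1): S=64.6600. Δ = (V_up−V_dn)/(S_up−S_dn) = (68.5396−0.0000)/(68.5396−39.4426) = 2.3556. V = [p*·68.5396 + (1−p*)·0.0000]/1 = 59.4010. B = V − Δ·S = -92.9092.
(0,0): S=61.0000. Δ = (V_up−V_dn)/(S_up−S_dn) = (59.4010−0.0000)/(64.6600−37.2100) = 2.1640. V = [p*·59.4010 + (1−p*)·0.0000]/1 = 51.4809. B = V − Δ·S = -80.5213.
Each (Δ,B) replicates both successor values, so the strategy is self-financing and V0 is arbitrage-free.

(0,0): Delta=2.1640 Bond=-80.5213
(1,0): Delta=0.0000 Bond=0.0000
(1,1): Delta=2.3556 Bond=-92.9092
V0=51.4809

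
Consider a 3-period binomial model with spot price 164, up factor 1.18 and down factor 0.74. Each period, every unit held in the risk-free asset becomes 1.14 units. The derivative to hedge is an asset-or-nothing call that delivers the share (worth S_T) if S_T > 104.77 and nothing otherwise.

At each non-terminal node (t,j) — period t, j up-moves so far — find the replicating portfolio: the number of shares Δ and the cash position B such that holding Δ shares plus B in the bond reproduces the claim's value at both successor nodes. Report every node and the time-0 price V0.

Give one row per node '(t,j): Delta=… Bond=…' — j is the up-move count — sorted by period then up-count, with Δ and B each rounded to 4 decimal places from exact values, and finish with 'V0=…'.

(0,0): Delta=1.0059 Bond=-0.9942
(1,0): Delta=1.0992 Bond=-12.4671
(1,1): Delta=1.0000 Bond=0.0000
(2,0): Delta=2.6818 Bond=-156.3376
(2,1): Delta=1.0000 Bond=0.0000
(2,2): Delta=1.0000 Bond=0.0000
V0=163.9663

Since d<R<u, set p* = (R−d)/(u−d) = 0.9091; price each node as the discounted p*-expectation of its children.
Payoff layer (t=3): V(3,0)=0.0000, V(3,1)=105.9716, V(3,2)=168.9817, V(3,3)=269.4572
(2,0): S=89.8064. Δ = (V_up−V_dn)/(S_up−S_dn) = (105.9716−0.0000)/(105.9716−66.4567) = 2.6818. V = [p*·105.9716 + (1−p*)·0.0000]/1.14 = 84.5068. B = V − Δ·S = -156.3376.
(2,1): S=143.2048. Δ = (V_up−V_dn)/(S_up−S_dn) = (168.9817−105.9716)/(168.9817−105.9716) = 1.0000. V = [p*·168.9817 + (1−p*)·105.9716]/1.14 = 143.2048. B = V − Δ·S = 0.0000.
(2,2): S=228.3536. Δ = (V_up−V_dn)/(S_up−S_dn) = (269.4572−168.9817)/(269.4572−168.9817) = 1.0000. V = [p*·269.4572 + (1−p*)·168.9817]/1.14 = 228.3536. B = V − Δ·S = 0.0000.
(1,0): S=121.3600. Δ = (V_up−V_dn)/(S_up−S_dn) = (143.2048−84.5068)/(143.2048−89.8064) = 1.0992. V = [p*·143.2048 + (1−p*)·84.5068]/1.14 = 120.9374. B = V − Δ·S = -12.4671.
(1,1): S=193.5200. Δ = (V_up−V_dn)/(S_up−S_dn) = (228.3536−143.2048)/(228.3536−143.2048) = 1.0000. V = [p*·228.3536 + (1−p*)·143.2048]/1.14 = 193.5200. B = V − Δ·S = 0.0000.
(0,0): S=164.0000. Δ = (V_up−V_dn)/(S_up−S_dn) = (193.5200−120.9374)/(193.5200−121.3600) = 1.0059. V = [p*·193.5200 + (1−p*)·120.9374]/1.14 = 163.9663. B = V − Δ·S = -0.9942.
Each (Δ,B) replicates both successor values, so the strategy is self-financing and V0 is arbitrage-free.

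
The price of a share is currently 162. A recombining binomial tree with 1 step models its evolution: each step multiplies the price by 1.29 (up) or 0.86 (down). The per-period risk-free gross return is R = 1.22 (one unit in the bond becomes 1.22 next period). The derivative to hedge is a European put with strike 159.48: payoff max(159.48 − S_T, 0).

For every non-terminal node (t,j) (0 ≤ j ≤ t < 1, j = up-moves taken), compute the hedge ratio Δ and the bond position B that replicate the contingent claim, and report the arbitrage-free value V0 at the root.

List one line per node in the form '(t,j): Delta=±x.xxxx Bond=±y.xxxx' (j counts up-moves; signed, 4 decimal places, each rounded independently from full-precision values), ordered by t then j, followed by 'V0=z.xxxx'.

(0,0): Delta=-0.2894 Bond=49.5738
V0=2.6900

Risk-neutral probability p* = (R−d)/(u−d) = (1.22−0.86)/(1.29−0.86) = 0.8372.
Payoff layer (t=1): V(1,0)=20.1600, V(1,1)=0.0000
(0,0): S=162.0000. Δ = (V_up−V_dn)/(S_up−S_dn) = (0.0000−20.1600)/(208.9800−139.3200) = -0.2894. V = [p*·0.0000 + (1−p*)·20.1600]/1.22 = 2.6900. B = V − Δ·S = 49.5738.
Each (Δ,B) replicates both successor values, so the strategy is self-financing and V0 is arbitrage-free.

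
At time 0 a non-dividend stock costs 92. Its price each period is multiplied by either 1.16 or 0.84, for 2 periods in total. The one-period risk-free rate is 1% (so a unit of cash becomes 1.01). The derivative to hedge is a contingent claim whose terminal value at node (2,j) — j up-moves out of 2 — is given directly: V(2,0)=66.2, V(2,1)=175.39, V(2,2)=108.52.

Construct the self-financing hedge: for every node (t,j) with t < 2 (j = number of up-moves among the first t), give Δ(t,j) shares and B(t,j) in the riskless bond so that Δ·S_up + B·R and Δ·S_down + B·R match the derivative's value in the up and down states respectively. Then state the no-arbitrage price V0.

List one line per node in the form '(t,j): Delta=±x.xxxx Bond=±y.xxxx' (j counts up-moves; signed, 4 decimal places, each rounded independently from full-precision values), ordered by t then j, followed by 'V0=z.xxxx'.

Since d<R<u, set p* = (R−d)/(u−d) = 0.5313; price each node as the discounted p*-expectation of its children.
At expiry t=2: V(2,0)=66.2000, V(2,1)=175.3900, V(2,2)=108.5200
  t=1,j=0: stock 77.2800 → up 89.6448 (V=175.3900), down 64.9152 (V=66.2000). Price 122.9774; hedge Δ=4.4154, bond B=-218.2413.
  t=1,j=1: stock 106.7200 → up 123.7952 (V=108.5200), down 89.6448 (V=175.3900). Price 138.4805; hedge Δ=-1.9581, bond B=347.4493.
  t=0,j=0: stock 92.0000 → up 106.7200 (V=138.4805), down 77.2800 (V=122.9774). Price 129.9143; hedge Δ=0.5266, bond B=81.4671.
Check: Δ(0,0)·S0 + B(0,0) = 129.9143 = V0.

(0,0): Delta=0.5266 Bond=81.4671
(1,0): Delta=4.4154 Bond=-218.2413
(1,1): Delta=-1.9581 Bond=347.4493
V0=129.9143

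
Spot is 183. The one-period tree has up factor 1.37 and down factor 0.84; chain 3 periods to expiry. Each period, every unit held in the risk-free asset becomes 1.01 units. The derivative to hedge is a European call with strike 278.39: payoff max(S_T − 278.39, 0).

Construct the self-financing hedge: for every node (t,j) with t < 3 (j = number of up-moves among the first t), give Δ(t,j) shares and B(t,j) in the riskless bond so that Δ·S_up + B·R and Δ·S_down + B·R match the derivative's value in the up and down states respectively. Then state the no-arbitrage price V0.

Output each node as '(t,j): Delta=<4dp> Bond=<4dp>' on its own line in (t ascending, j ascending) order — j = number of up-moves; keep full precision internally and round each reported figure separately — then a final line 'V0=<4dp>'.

(0,0): Delta=0.2339 Bond=-34.5876
(1,0): Delta=0.0395 Bond=-5.0468
(1,1): Delta=0.4863 Bond=-98.2228
(2,0): Delta=0.0000 Bond=0.0000
(2,1): Delta=0.0907 Bond=-15.8915
(2,2): Delta=1.0000 Bond=-275.6337
V0=8.2158

Risk-neutral probability p* = (R−d)/(u−d) = (1.01−0.84)/(1.37−0.84) = 0.3208.
Terminal values V(3,·): V(3,0)=0.0000, V(3,1)=0.0000, V(3,2)=10.1271, V(3,3)=192.1676
(2,0): S=129.1248. Δ = (V_up−V_dn)/(S_up−S_dn) = (0.0000−0.0000)/(176.9010−108.4648) = 0.0000. V = [p*·0.0000 + (1−p*)·0.0000]/1.01 = 0.0000. B = V − Δ·S = 0.0000.
(2,1): S=210.5964. Δ = (V_up−V_dn)/(S_up−S_dn) = (10.1271−0.0000)/(288.5171−176.9010) = 0.0907. V = [p*·10.1271 + (1−p*)·0.0000]/1.01 = 3.2161. B = V − Δ·S = -15.8915.
(2,2): S=343.4727. Δ = (V_up−V_dn)/(S_up−S_dn) = (192.1676−10.1271)/(470.5576−288.5171) = 1.0000. V = [p*·192.1676 + (1−p*)·10.1271]/1.01 = 67.8390. B = V − Δ·S = -275.6337.
(1,0): S=153.7200. Δ = (V_up−V_dn)/(S_up−S_dn) = (3.2161−0.0000)/(210.5964−129.1248) = 0.0395. V = [p*·3.2161 + (1−p*)·0.0000]/1.01 = 1.0214. B = V − Δ·S = -5.0468.
(1,1): S=250.7100. Δ = (V_up−V_dn)/(S_up−S_dn) = (67.8390−3.2161)/(343.4727−210.5964) = 0.4863. V = [p*·67.8390 + (1−p*)·3.2161]/1.01 = 23.7072. B = V − Δ·S = -98.2228.
(0,0): S=183.0000. Δ = (V_up−V_dn)/(S_up−S_dn) = (23.7072−1.0214)/(250.7100−153.7200) = 0.2339. V = [p*·23.7072 + (1−p*)·1.0214]/1.01 = 8.2158. B = V − Δ·S = -34.5876.
Root portfolio cost Δ·183+B reproduces V0=8.2158.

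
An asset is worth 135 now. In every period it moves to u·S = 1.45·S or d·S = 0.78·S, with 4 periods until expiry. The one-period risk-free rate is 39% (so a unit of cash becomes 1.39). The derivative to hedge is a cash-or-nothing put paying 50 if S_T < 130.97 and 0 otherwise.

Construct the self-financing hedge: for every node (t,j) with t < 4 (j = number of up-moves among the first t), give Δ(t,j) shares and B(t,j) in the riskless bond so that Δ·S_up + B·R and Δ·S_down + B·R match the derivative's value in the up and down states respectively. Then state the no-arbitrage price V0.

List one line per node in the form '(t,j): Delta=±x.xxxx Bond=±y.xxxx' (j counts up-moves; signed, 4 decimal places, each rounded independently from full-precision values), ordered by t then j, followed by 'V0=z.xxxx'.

(0,0): Delta=-0.0045 Bond=0.6446
(1,0): Delta=-0.0598 Bond=6.7195
(1,1): Delta=-0.0016 Bond=0.3231
(2,0): Delta=-0.5951 Bond=53.3079
(2,1): Delta=-0.0315 Bond=5.0155
(2,2): Delta=0.0000 Bond=0.0000
(3,0): Delta=0.0000 Bond=35.9712
(3,1): Delta=-0.6266 Bond=77.8482
(3,2): Delta=0.0000 Bond=0.0000
(3,3): Delta=0.0000 Bond=0.0000
V0=0.0359

The replicating-portfolio and risk-neutral prices coincide; use p* = (1.39−0.78)/(1.45−0.78) = 0.9104 for the latter.
Terminal payoffs: V(4,0)=50.0000, V(4,1)=50.0000, V(4,2)=0.0000, V(4,3)=0.0000, V(4,4)=0.0000
  t=3,j=0: stock 64.0645 → up 92.8936 (V=50.0000), down 49.9703 (V=50.0000). Price 35.9712; hedge Δ=0.0000, bond B=35.9712.
  t=3,j=1: stock 119.0943 → up 172.6867 (V=0.0000), down 92.8936 (V=50.0000). Price 3.2213; hedge Δ=-0.6266, bond B=77.8482.
  t=3,j=2: stock 221.3932 → up 321.0202 (V=0.0000), down 172.6867 (V=0.0000). Price 0.0000; hedge Δ=0.0000, bond B=0.0000.
  t=3,j=3: stock 411.5644 → up 596.7683 (V=0.0000), down 321.0202 (V=0.0000). Price 0.0000; hedge Δ=0.0000, bond B=0.0000.
  t=2,j=0: stock 82.1340 → up 119.0943 (V=3.2213), down 64.0645 (V=35.9712). Price 4.4274; hedge Δ=-0.5951, bond B=53.3079.
  t=2,j=1: stock 152.6850 → up 221.3932 (V=0.0000), down 119.0943 (V=3.2213). Price 0.2075; hedge Δ=-0.0315, bond B=5.0155.
  t=2,j=2: stock 283.8375 → up 411.5644 (V=0.0000), down 221.3932 (V=0.0000). Price 0.0000; hedge Δ=0.0000, bond B=0.0000.
  t=1,j=0: stock 105.3000 → up 152.6850 (V=0.2075), down 82.1340 (V=4.4274). Price 0.4212; hedge Δ=-0.0598, bond B=6.7195.
  t=1,j=1: stock 195.7500 → up 283.8375 (V=0.0000), down 152.6850 (V=0.2075). Price 0.0134; hedge Δ=-0.0016, bond B=0.3231.
  t=0,j=0: stock 135.0000 → up 195.7500 (V=0.0134), down 105.3000 (V=0.4212). Price 0.0359; hedge Δ=-0.0045, bond B=0.6446.
Each (Δ,B) replicates both successor values, so the strategy is self-financing and V0 is arbitrage-free.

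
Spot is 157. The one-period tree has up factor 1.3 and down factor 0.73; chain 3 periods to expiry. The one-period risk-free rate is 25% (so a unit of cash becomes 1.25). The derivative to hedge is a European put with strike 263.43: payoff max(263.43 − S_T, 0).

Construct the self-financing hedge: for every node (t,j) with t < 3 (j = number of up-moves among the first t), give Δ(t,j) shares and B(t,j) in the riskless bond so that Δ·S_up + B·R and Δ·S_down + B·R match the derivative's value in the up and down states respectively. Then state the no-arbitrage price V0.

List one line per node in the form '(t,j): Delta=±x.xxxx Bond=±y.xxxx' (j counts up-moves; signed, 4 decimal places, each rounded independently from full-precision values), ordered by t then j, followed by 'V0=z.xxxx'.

(0,0): Delta=-0.5149 Bond=90.4000
(1,0): Delta=-1.0000 Bond=168.5952
(1,1): Delta=-0.4887 Bond=107.6543
(2,0): Delta=-1.0000 Bond=210.7440
(2,1): Delta=-1.0000 Bond=210.7440
(2,2): Delta=-0.4611 Bond=127.2433
V0=9.5578

The replicating-portfolio and risk-neutral prices coincide; use p* = (1.25−0.73)/(1.3−0.73) = 0.9123 for the latter.
At expiry t=3: V(3,0)=202.3543, V(3,1)=154.6651, V(3,2)=69.7391, V(3,3)=0.0000
  t=2,j=0: stock 83.6653 → up 108.7649 (V=154.6651), down 61.0757 (V=202.3543). Price 127.0787; hedge Δ=-1.0000, bond B=210.7440.
  t=2,j=1: stock 148.9930 → up 193.6909 (V=69.7391), down 108.7649 (V=154.6651). Price 61.7510; hedge Δ=-1.0000, bond B=210.7440.
  t=2,j=2: stock 265.3300 → up 344.9290 (V=0.0000), down 193.6909 (V=69.7391). Price 4.8940; hedge Δ=-0.4611, bond B=127.2433.
  t=1,j=0: stock 114.6100 → up 148.9930 (V=61.7510), down 83.6653 (V=127.0787). Price 53.9852; hedge Δ=-1.0000, bond B=168.5952.
  t=1,j=1: stock 204.1000 → up 265.3300 (V=4.8940), down 148.9930 (V=61.7510). Price 7.9051; hedge Δ=-0.4887, bond B=107.6543.
  t=0,j=0: stock 157.0000 → up 204.1000 (V=7.9051), down 114.6100 (V=53.9852). Price 9.5578; hedge Δ=-0.5149, bond B=90.4000.
Root portfolio cost Δ·157+B reproduces V0=9.5578.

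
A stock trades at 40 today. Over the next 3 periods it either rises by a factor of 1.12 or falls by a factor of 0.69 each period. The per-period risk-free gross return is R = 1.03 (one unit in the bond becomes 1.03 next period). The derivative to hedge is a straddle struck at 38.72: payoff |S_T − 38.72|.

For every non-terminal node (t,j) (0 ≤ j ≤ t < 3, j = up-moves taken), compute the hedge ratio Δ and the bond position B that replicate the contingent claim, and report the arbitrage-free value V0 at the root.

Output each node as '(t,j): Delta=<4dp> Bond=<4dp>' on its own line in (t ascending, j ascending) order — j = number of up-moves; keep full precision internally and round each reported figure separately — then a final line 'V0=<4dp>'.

(0,0): Delta=0.1976 Bond=3.3428
(1,0): Delta=-1.0000 Bond=36.4973
(1,1): Delta=0.3929 Bond=-5.3066
(2,0): Delta=-1.0000 Bond=37.5922
(2,1): Delta=-1.0000 Bond=37.5922
(2,2): Delta=0.6201 Bond=-16.8635
V0=11.2475

The replicating-portfolio and risk-neutral prices coincide; use p* = (1.03−0.69)/(1.12−0.69) = 0.7907 for the latter.
Terminal values V(3,·): V(3,0)=25.5796, V(3,1)=17.3907, V(3,2)=4.0986, V(3,3)=17.4771
(2,0): S=19.0440. Δ = (V_up−V_dn)/(S_up−S_dn) = (17.3907−25.5796)/(21.3293−13.1404) = -1.0000. V = [p*·17.3907 + (1−p*)·25.5796]/1.03 = 18.5482. B = V − Δ·S = 37.5922.
(2,1): S=30.9120. Δ = (V_up−V_dn)/(S_up−S_dn) = (4.0986−17.3907)/(34.6214−21.3293) = -1.0000. V = [p*·4.0986 + (1−p*)·17.3907]/1.03 = 6.6802. B = V − Δ·S = 37.5922.
(2,2): S=50.1760. Δ = (V_up−V_dn)/(S_up−S_dn) = (17.4771−4.0986)/(56.1971−34.6214) = 0.6201. V = [p*·17.4771 + (1−p*)·4.0986]/1.03 = 14.2495. B = V − Δ·S = -16.8635.
(1,0): S=27.6000. Δ = (V_up−V_dn)/(S_up−S_dn) = (6.6802−18.5482)/(30.9120−19.0440) = -1.0000. V = [p*·6.6802 + (1−p*)·18.5482]/1.03 = 8.8973. B = V − Δ·S = 36.4973.
(1,1): S=44.8000. Δ = (V_up−V_dn)/(S_up−S_dn) = (14.2495−6.6802)/(50.1760−30.9120) = 0.3929. V = [p*·14.2495 + (1−p*)·6.6802]/1.03 = 12.2963. B = V − Δ·S = -5.3066.
(0,0): S=40.0000. Δ = (V_up−V_dn)/(S_up−S_dn) = (12.2963−8.8973)/(44.8000−27.6000) = 0.1976. V = [p*·12.2963 + (1−p*)·8.8973]/1.03 = 11.2475. B = V − Δ·S = 3.3428.
Check: Δ(0,0)·S0 + B(0,0) = 11.2475 = V0.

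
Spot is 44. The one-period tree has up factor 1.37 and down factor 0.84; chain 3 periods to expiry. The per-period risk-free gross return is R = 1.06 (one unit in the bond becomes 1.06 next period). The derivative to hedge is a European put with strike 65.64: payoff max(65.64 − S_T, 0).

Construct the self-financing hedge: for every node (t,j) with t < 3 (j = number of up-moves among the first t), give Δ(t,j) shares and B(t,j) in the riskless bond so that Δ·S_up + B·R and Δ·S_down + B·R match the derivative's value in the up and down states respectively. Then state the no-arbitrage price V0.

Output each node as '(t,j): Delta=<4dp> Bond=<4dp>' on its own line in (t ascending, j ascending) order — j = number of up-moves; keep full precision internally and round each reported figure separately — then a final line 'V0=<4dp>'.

(0,0): Delta=-0.6431 Bond=43.2062
(1,0): Delta=-0.9254 Bond=56.2353
(1,1): Delta=-0.3991 Bond=31.0922
(2,0): Delta=-1.0000 Bond=61.9245
(2,1): Delta=-0.8610 Bond=56.3471
(2,2): Delta=0.0000 Bond=0.0000
V0=14.9120

Under the risk-neutral measure, an up-move has probability p* = (R−d)/(u−d) = 0.4151 and values discount at R = 1.06.
Terminal values V(3,·): V(3,0)=39.5610, V(3,1)=23.1064, V(3,2)=0.0000, V(3,3)=0.0000
Node (2,0) S=31.0464: V=(p*·23.1064+(1−p*)·39.5610)/1.06=30.8781; Δ=(23.1064−39.5610)/(42.5336−26.0790)=-1.0000; B=V−Δ·S=61.9245
Node (2,1) S=50.6352: V=(p*·0.0000+(1−p*)·23.1064)/1.06=12.7501; Δ=(0.0000−23.1064)/(69.3702−42.5336)=-0.8610; B=V−Δ·S=56.3471
Node (2,2) S=82.5836: V=(p*·0.0000+(1−p*)·0.0000)/1.06=0.0000; Δ=(0.0000−0.0000)/(113.1395−69.3702)=0.0000; B=V−Δ·S=0.0000
Node (1,0) S=36.9600: V=(p*·12.7501+(1−p*)·30.8781)/1.06=22.0314; Δ=(12.7501−30.8781)/(50.6352−31.0464)=-0.9254; B=V−Δ·S=56.2353
Node (1,1) S=60.2800: V=(p*·0.0000+(1−p*)·12.7501)/1.06=7.0355; Δ=(0.0000−12.7501)/(82.5836−50.6352)=-0.3991; B=V−Δ·S=31.0922
Node (0,0) S=44.0000: V=(p*·7.0355+(1−p*)·22.0314)/1.06=14.9120; Δ=(7.0355−22.0314)/(60.2800−36.9600)=-0.6431; B=V−Δ·S=43.2062
Each (Δ,B) replicates both successor values, so the strategy is self-financing and V0 is arbitrage-free.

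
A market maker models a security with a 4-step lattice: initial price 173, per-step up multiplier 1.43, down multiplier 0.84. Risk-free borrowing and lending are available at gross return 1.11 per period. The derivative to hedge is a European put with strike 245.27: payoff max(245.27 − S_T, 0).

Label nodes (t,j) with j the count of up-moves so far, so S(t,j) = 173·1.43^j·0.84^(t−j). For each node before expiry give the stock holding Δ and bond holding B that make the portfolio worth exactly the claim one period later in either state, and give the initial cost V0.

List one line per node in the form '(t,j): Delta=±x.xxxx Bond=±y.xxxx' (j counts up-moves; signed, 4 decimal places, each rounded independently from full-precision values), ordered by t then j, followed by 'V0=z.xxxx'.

(0,0): Delta=-0.3545 Bond=89.3809
(1,0): Delta=-0.6320 Bond=139.5344
(1,1): Delta=-0.1614 Bond=51.4243
(2,0): Delta=-0.9751 Bond=196.7671
(2,1): Delta=-0.3931 Bond=105.2430
(2,2): Delta=0.0000 Bond=0.0000
(3,0): Delta=-1.0000 Bond=220.9640
(3,1): Delta=-0.9578 Bond=215.3864
(3,2): Delta=0.0000 Bond=0.0000
(3,3): Delta=0.0000 Bond=0.0000
V0=28.0486

The replicating-portfolio and risk-neutral prices coincide; use p* = (1.11−0.84)/(1.43−0.84) = 0.4576 for the latter.
Terminal payoffs: V(4,0)=159.1383, V(4,1)=98.6410, V(4,2)=0.0000, V(4,3)=0.0000, V(4,4)=0.0000
(3,0): S=102.5378. Δ = (V_up−V_dn)/(S_up−S_dn) = (98.6410−159.1383)/(146.6290−86.1317) = -1.0000. V = [p*·98.6410 + (1−p*)·159.1383]/1.11 = 118.4262. B = V − Δ·S = 220.9640.
(3,1): S=174.5584. Δ = (V_up−V_dn)/(S_up−S_dn) = (0.0000−98.6410)/(249.6185−146.6290) = -0.9578. V = [p*·0.0000 + (1−p*)·98.6410]/1.11 = 48.1984. B = V − Δ·S = 215.3864.
(3,2): S=297.1649. Δ = (V_up−V_dn)/(S_up−S_dn) = (0.0000−0.0000)/(424.9458−249.6185) = 0.0000. V = [p*·0.0000 + (1−p*)·0.0000]/1.11 = 0.0000. B = V − Δ·S = 0.0000.
(3,3): S=505.8878. Δ = (V_up−V_dn)/(S_up−S_dn) = (0.0000−0.0000)/(723.4196−424.9458) = 0.0000. V = [p*·0.0000 + (1−p*)·0.0000]/1.11 = 0.0000. B = V − Δ·S = 0.0000.
(2,0): S=122.0688. Δ = (V_up−V_dn)/(S_up−S_dn) = (48.1984−118.4262)/(174.5584−102.5378) = -0.9751. V = [p*·48.1984 + (1−p*)·118.4262]/1.11 = 77.7370. B = V − Δ·S = 196.7671.
(2,1): S=207.8076. Δ = (V_up−V_dn)/(S_up−S_dn) = (0.0000−48.1984)/(297.1649−174.5584) = -0.3931. V = [p*·0.0000 + (1−p*)·48.1984]/1.11 = 23.5509. B = V − Δ·S = 105.2430.
(2,2): S=353.7677. Δ = (V_up−V_dn)/(S_up−S_dn) = (0.0000−0.0000)/(505.8878−297.1649) = 0.0000. V = [p*·0.0000 + (1−p*)·0.0000]/1.11 = 0.0000. B = V − Δ·S = 0.0000.
(1,0): S=145.3200. Δ = (V_up−V_dn)/(S_up−S_dn) = (23.5509−77.7370)/(207.8076−122.0688) = -0.6320. V = [p*·23.5509 + (1−p*)·77.7370]/1.11 = 47.6936. B = V − Δ·S = 139.5344.
(1,1): S=247.3900. Δ = (V_up−V_dn)/(S_up−S_dn) = (0.0000−23.5509)/(353.7677−207.8076) = -0.1614. V = [p*·0.0000 + (1−p*)·23.5509]/1.11 = 11.5075. B = V − Δ·S = 51.4243.
(0,0): S=173.0000. Δ = (V_up−V_dn)/(S_up−S_dn) = (11.5075−47.6936)/(247.3900−145.3200) = -0.3545. V = [p*·11.5075 + (1−p*)·47.6936]/1.11 = 28.0486. B = V − Δ·S = 89.3809.
Root portfolio cost Δ·173+B reproduces V0=28.0486.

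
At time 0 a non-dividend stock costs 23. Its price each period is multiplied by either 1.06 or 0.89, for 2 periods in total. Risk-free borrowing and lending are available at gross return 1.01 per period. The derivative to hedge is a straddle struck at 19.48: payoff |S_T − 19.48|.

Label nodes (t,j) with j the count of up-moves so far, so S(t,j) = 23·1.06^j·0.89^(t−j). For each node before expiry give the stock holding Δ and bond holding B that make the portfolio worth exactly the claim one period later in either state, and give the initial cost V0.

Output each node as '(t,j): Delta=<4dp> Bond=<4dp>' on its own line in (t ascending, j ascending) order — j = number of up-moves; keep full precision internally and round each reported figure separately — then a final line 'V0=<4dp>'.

Under the risk-neutral measure, an up-move has probability p* = (R−d)/(u−d) = 0.7059 and values discount at R = 1.01.
At expiry t=2: V(2,0)=1.2617, V(2,1)=2.2182, V(2,2)=6.3628
Node (1,0) S=20.4700: V=(p*·2.2182+(1−p*)·1.2617)/1.01=1.9177; Δ=(2.2182−1.2617)/(21.6982−18.2183)=0.2749; B=V−Δ·S=-3.7088
Node (1,1) S=24.3800: V=(p*·6.3628+(1−p*)·2.2182)/1.01=5.0929; Δ=(6.3628−2.2182)/(25.8428−21.6982)=1.0000; B=V−Δ·S=-19.2871
Node (0,0) S=23.0000: V=(p*·5.0929+(1−p*)·1.9177)/1.01=4.1178; Δ=(5.0929−1.9177)/(24.3800−20.4700)=0.8121; B=V−Δ·S=-14.5597
The time-0 hedge costs 4.1178, which is the no-arbitrage price.

(0,0): Delta=0.8121 Bond=-14.5597
(1,0): Delta=0.2749 Bond=-3.7088
(1,1): Delta=1.0000 Bond=-19.2871
V0=4.1178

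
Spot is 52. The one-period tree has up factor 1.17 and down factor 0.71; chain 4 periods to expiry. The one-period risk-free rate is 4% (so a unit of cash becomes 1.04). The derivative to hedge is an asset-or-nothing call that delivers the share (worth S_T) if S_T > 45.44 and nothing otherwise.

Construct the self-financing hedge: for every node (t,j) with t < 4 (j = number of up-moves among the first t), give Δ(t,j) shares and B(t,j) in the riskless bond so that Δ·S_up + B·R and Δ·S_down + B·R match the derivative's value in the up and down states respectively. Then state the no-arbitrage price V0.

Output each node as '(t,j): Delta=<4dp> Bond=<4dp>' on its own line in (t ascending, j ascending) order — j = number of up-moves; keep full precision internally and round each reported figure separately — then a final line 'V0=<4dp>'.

(0,0): Delta=1.4846 Bond=-34.0412
(1,0): Delta=1.6567 Bond=-41.7573
(1,1): Delta=1.4434 Bond=-32.8997
(2,0): Delta=0.0000 Bond=0.0000
(2,1): Delta=2.0528 Bond=-60.5354
(2,2): Delta=1.2978 Bond=-23.8473
(3,0): Delta=0.0000 Bond=0.0000
(3,1): Delta=0.0000 Bond=0.0000
(3,2): Delta=2.5435 Bond=-87.7579
(3,3): Delta=1.0000 Bond=0.0000
V0=43.1576

Risk-neutral probability p* = (R−d)/(u−d) = (1.04−0.71)/(1.17−0.71) = 0.7174.
Terminal values V(4,·): V(4,0)=0.0000, V(4,1)=0.0000, V(4,2)=0.0000, V(4,3)=59.1316, V(4,4)=97.4421
  t=3,j=0: stock 18.6114 → up 21.7753 (V=0.0000), down 13.2141 (V=0.0000). Price 0.0000; hedge Δ=0.0000, bond B=0.0000.
  t=3,j=1: stock 30.6694 → up 35.8832 (V=0.0000), down 21.7753 (V=0.0000). Price 0.0000; hedge Δ=0.0000, bond B=0.0000.
  t=3,j=2: stock 50.5398 → up 59.1316 (V=59.1316), down 35.8832 (V=0.0000). Price 40.7889; hedge Δ=2.5435, bond B=-87.7579.
  t=3,j=3: stock 83.2839 → up 97.4421 (V=97.4421), down 59.1316 (V=59.1316). Price 83.2839; hedge Δ=1.0000, bond B=0.0000.
  t=2,j=0: stock 26.2132 → up 30.6694 (V=0.0000), down 18.6114 (V=0.0000). Price 0.0000; hedge Δ=0.0000, bond B=0.0000.
  t=2,j=1: stock 43.1964 → up 50.5398 (V=40.7889), down 30.6694 (V=0.0000). Price 28.1362; hedge Δ=2.0528, bond B=-60.5354.
  t=2,j=2: stock 71.1828 → up 83.2839 (V=83.2839), down 50.5398 (V=40.7889). Price 68.5331; hedge Δ=1.2978, bond B=-23.8473.
  t=1,j=0: stock 36.9200 → up 43.1964 (V=28.1362), down 26.2132 (V=0.0000). Price 19.4083; hedge Δ=1.6567, bond B=-41.7573.
  t=1,j=1: stock 60.8400 → up 71.1828 (V=68.5331), down 43.1964 (V=28.1362). Price 54.9198; hedge Δ=1.4434, bond B=-32.8997.
  t=0,j=0: stock 52.0000 → up 60.8400 (V=54.9198), down 36.9200 (V=19.4083). Price 43.1576; hedge Δ=1.4846, bond B=-34.0412.
Root portfolio cost Δ·52+B reproduces V0=43.1576.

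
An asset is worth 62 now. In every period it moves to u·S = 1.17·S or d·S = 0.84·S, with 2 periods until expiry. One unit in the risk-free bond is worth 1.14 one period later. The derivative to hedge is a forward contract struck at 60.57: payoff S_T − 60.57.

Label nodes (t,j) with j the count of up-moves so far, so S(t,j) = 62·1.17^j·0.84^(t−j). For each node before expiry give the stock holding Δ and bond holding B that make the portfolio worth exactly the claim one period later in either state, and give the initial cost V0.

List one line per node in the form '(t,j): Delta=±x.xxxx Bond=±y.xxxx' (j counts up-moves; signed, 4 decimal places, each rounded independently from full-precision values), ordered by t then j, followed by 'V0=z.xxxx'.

(0,0): Delta=1.0000 Bond=-46.6066
(1,0): Delta=1.0000 Bond=-53.1316
(1,1): Delta=1.0000 Bond=-53.1316
V0=15.3934

The replicating-portfolio and risk-neutral prices coincide; use p* = (1.14−0.84)/(1.17−0.84) = 0.9091 for the latter.
Payoff layer (t=2): V(2,0)=-16.8228, V(2,1)=0.3636, V(2,2)=24.3018
(1,0): S=52.0800. Δ = (V_up−V_dn)/(S_up−S_dn) = (0.3636−-16.8228)/(60.9336−43.7472) = 1.0000. V = [p*·0.3636 + (1−p*)·-16.8228]/1.14 = -1.0516. B = V − Δ·S = -53.1316.
(1,1): S=72.5400. Δ = (V_up−V_dn)/(S_up−S_dn) = (24.3018−0.3636)/(84.8718−60.9336) = 1.0000. V = [p*·24.3018 + (1−p*)·0.3636]/1.14 = 19.4084. B = V − Δ·S = -53.1316.
(0,0): S=62.0000. Δ = (V_up−V_dn)/(S_up−S_dn) = (19.4084−-1.0516)/(72.5400−52.0800) = 1.0000. V = [p*·19.4084 + (1−p*)·-1.0516]/1.14 = 15.3934. B = V − Δ·S = -46.6066.
The time-0 hedge costs 15.3934, which is the no-arbitrage price.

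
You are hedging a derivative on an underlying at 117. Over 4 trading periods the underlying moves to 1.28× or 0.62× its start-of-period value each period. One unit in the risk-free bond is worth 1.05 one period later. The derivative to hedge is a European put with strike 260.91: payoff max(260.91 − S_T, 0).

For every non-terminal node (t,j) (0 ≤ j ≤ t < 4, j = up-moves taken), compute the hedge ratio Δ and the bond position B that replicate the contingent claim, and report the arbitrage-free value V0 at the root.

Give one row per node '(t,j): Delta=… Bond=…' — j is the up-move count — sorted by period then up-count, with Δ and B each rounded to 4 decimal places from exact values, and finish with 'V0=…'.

Since d<R<u, set p* = (R−d)/(u−d) = 0.6515; price each node as the discounted p*-expectation of its children.
Terminal payoffs: V(4,0)=243.6217, V(4,1)=225.2180, V(4,2)=187.2233, V(4,3)=108.7826, V(4,4)=0.0000
Node (3,0) S=27.8844: V=(p*·225.2180+(1−p*)·243.6217)/1.05=220.6013; Δ=(225.2180−243.6217)/(35.6920−17.2883)=-1.0000; B=V−Δ·S=248.4857
Node (3,1) S=57.5677: V=(p*·187.2233+(1−p*)·225.2180)/1.05=190.9180; Δ=(187.2233−225.2180)/(73.6867−35.6920)=-1.0000; B=V−Δ·S=248.4857
Node (3,2) S=118.8495: V=(p*·108.7826+(1−p*)·187.2233)/1.05=129.6362; Δ=(108.7826−187.2233)/(152.1274−73.6867)=-1.0000; B=V−Δ·S=248.4857
Node (3,3) S=245.3668: V=(p*·0.0000+(1−p*)·108.7826)/1.05=36.1039; Δ=(0.0000−108.7826)/(314.0695−152.1274)=-0.6717; B=V−Δ·S=200.9260
Node (2,0) S=44.9748: V=(p*·190.9180+(1−p*)·220.6013)/1.05=191.6783; Δ=(190.9180−220.6013)/(57.5677−27.8844)=-1.0000; B=V−Δ·S=236.6531
Node (2,1) S=92.8512: V=(p*·129.6362+(1−p*)·190.9180)/1.05=143.8019; Δ=(129.6362−190.9180)/(118.8495−57.5677)=-1.0000; B=V−Δ·S=236.6531
Node (2,2) S=191.6928: V=(p*·36.1039+(1−p*)·129.6362)/1.05=65.4271; Δ=(36.1039−129.6362)/(245.3668−118.8495)=-0.7393; B=V−Δ·S=207.1427
Node (1,0) S=72.5400: V=(p*·143.8019+(1−p*)·191.6783)/1.05=152.8439; Δ=(143.8019−191.6783)/(92.8512−44.9748)=-1.0000; B=V−Δ·S=225.3839
Node (1,1) S=149.7600: V=(p*·65.4271+(1−p*)·143.8019)/1.05=88.3234; Δ=(65.4271−143.8019)/(191.6928−92.8512)=-0.7929; B=V−Δ·S=207.0730
Node (0,0) S=117.0000: V=(p*·88.3234+(1−p*)·152.8439)/1.05=105.5312; Δ=(88.3234−152.8439)/(149.7600−72.5400)=-0.8355; B=V−Δ·S=203.2896
Each (Δ,B) replicates both successor values, so the strategy is self-financing and V0 is arbitrage-free.

(0,0): Delta=-0.8355 Bond=203.2896
(1,0): Delta=-1.0000 Bond=225.3839
(1,1): Delta=-0.7929 Bond=207.0730
(2,0): Delta=-1.0000 Bond=236.6531
(2,1): Delta=-1.0000 Bond=236.6531
(2,2): Delta=-0.7393 Bond=207.1427
(3,0): Delta=-1.0000 Bond=248.4857
(3,1): Delta=-1.0000 Bond=248.4857
(3,2): Delta=-1.0000 Bond=248.4857
(3,3): Delta=-0.6717 Bond=200.9260
V0=105.5312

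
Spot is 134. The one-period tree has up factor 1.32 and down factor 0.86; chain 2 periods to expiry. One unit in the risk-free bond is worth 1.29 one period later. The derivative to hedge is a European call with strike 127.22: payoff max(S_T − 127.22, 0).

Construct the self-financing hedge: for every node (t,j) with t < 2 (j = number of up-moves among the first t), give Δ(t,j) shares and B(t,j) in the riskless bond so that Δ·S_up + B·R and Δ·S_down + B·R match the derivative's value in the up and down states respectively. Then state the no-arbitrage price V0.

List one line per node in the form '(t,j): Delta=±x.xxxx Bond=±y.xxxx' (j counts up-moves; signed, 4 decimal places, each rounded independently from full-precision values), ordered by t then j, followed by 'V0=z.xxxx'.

(0,0): Delta=0.9769 Bond=-73.2881
(1,0): Delta=0.4697 Bond=-36.0823
(1,1): Delta=1.0000 Bond=-98.6202
V0=57.6221

The replicating-portfolio and risk-neutral prices coincide; use p* = (1.29−0.86)/(1.32−0.86) = 0.9348 for the latter.
Terminal values V(2,·): V(2,0)=0.0000, V(2,1)=24.8968, V(2,2)=106.2616
  t=1,j=0: stock 115.2400 → up 152.1168 (V=24.8968), down 99.1064 (V=0.0000). Price 18.0412; hedge Δ=0.4697, bond B=-36.0823.
  t=1,j=1: stock 176.8800 → up 233.4816 (V=106.2616), down 152.1168 (V=24.8968). Price 78.2598; hedge Δ=1.0000, bond B=-98.6202.
  t=0,j=0: stock 134.0000 → up 176.8800 (V=78.2598), down 115.2400 (V=18.0412). Price 57.6221; hedge Δ=0.9769, bond B=-73.2881.
Check: Δ(0,0)·S0 + B(0,0) = 57.6221 = V0.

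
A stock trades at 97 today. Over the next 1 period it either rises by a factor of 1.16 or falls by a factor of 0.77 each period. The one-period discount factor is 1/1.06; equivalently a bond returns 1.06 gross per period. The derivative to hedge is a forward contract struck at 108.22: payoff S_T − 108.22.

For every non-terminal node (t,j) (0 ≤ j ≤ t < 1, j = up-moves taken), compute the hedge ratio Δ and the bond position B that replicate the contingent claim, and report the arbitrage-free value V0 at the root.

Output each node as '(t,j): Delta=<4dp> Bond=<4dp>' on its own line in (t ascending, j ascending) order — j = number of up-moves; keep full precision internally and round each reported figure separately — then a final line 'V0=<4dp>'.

(0,0): Delta=1.0000 Bond=-102.0943
V0=-5.0943

The replicating-portfolio and risk-neutral prices coincide; use p* = (1.06−0.77)/(1.16−0.77) = 0.7436 for the latter.
At expiry t=1: V(1,0)=-33.5300, V(1,1)=4.3000
  t=0,j=0: stock 97.0000 → up 112.5200 (V=4.3000), down 74.6900 (V=-33.5300). Price -5.0943; hedge Δ=1.0000, bond B=-102.0943.
Root portfolio cost Δ·97+B reproduces V0=-5.0943.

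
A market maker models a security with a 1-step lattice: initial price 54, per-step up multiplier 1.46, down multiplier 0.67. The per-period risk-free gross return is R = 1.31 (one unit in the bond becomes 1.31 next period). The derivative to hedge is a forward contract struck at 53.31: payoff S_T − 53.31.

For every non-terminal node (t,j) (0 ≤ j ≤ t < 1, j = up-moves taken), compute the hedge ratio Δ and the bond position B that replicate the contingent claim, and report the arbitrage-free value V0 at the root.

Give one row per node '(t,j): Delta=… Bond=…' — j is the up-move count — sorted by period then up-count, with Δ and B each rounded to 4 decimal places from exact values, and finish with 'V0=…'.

(0,0): Delta=1.0000 Bond=-40.6947
V0=13.3053

Since d<R<u, set p* = (R−d)/(u−d) = 0.8101; price each node as the discounted p*-expectation of its children.
Terminal payoffs: V(1,0)=-17.1300, V(1,1)=25.5300
  t=0,j=0: stock 54.0000 → up 78.8400 (V=25.5300), down 36.1800 (V=-17.1300). Price 13.3053; hedge Δ=1.0000, bond B=-40.6947.
Root portfolio cost Δ·54+B reproduces V0=13.3053.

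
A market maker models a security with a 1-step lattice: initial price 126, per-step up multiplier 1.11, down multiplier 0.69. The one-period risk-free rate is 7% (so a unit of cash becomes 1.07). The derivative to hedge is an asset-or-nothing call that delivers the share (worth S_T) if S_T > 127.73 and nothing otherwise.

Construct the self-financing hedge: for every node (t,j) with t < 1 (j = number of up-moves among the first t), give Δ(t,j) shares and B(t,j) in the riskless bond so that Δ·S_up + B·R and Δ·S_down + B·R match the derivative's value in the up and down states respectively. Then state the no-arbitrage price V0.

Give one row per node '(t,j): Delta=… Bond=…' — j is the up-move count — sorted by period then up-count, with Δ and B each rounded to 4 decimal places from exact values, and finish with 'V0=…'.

Risk-neutral probability p* = (R−d)/(u−d) = (1.07−0.69)/(1.11−0.69) = 0.9048.
Terminal payoffs: V(1,0)=0.0000, V(1,1)=139.8600
Node (0,0) S=126.0000: V=(p*·139.8600+(1−p*)·0.0000)/1.07=118.2617; Δ=(139.8600−0.0000)/(139.8600−86.9400)=2.6429; B=V−Δ·S=-214.7383
Each (Δ,B) replicates both successor values, so the strategy is self-financing and V0 is arbitrage-free.

(0,0): Delta=2.6429 Bond=-214.7383
V0=118.2617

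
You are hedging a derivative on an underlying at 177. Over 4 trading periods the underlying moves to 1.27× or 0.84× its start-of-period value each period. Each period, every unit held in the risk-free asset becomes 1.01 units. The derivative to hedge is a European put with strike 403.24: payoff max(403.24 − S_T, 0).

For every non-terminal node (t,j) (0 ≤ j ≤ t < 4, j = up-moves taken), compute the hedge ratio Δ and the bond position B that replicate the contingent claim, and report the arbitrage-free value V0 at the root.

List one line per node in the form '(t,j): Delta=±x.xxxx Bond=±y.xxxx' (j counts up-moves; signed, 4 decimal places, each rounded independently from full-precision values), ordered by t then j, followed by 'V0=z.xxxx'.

The replicating-portfolio and risk-neutral prices coincide; use p* = (1.01−0.84)/(1.27−0.84) = 0.3953 for the latter.
At expiry t=4: V(4,0)=315.1168, V(4,1)=270.0061, V(4,2)=201.8030, V(4,3)=98.6864, V(4,4)=0.0000
Node (3,0) S=104.9086: V=(p*·270.0061+(1−p*)·315.1168)/1.01=294.3389; Δ=(270.0061−315.1168)/(133.2339−88.1232)=-1.0000; B=V−Δ·S=399.2475
Node (3,1) S=158.6118: V=(p*·201.8030+(1−p*)·270.0061)/1.01=240.6357; Δ=(201.8030−270.0061)/(201.4370−133.2339)=-1.0000; B=V−Δ·S=399.2475
Node (3,2) S=239.8060: V=(p*·98.6864+(1−p*)·201.8030)/1.01=159.4416; Δ=(98.6864−201.8030)/(304.5536−201.4370)=-1.0000; B=V−Δ·S=399.2475
Node (3,3) S=362.5638: V=(p*·0.0000+(1−p*)·98.6864)/1.01=59.0801; Δ=(0.0000−98.6864)/(460.4560−304.5536)=-0.6330; B=V−Δ·S=288.5833
Node (2,0) S=124.8912: V=(p*·240.6357+(1−p*)·294.3389)/1.01=270.4034; Δ=(240.6357−294.3389)/(158.6118−104.9086)=-1.0000; B=V−Δ·S=395.2946
Node (2,1) S=188.8236: V=(p*·159.4416+(1−p*)·240.6357)/1.01=206.4710; Δ=(159.4416−240.6357)/(239.8060−158.6118)=-1.0000; B=V−Δ·S=395.2946
Node (2,2) S=285.4833: V=(p*·59.0801+(1−p*)·159.4416)/1.01=118.5780; Δ=(59.0801−159.4416)/(362.5638−239.8060)=-0.8176; B=V−Δ·S=351.9768
Node (1,0) S=148.6800: V=(p*·206.4710+(1−p*)·270.4034)/1.01=242.7008; Δ=(206.4710−270.4034)/(188.8236−124.8912)=-1.0000; B=V−Δ·S=391.3808
Node (1,1) S=224.7900: V=(p*·118.5780+(1−p*)·206.4710)/1.01=170.0224; Δ=(118.5780−206.4710)/(285.4833−188.8236)=-0.9093; B=V−Δ·S=374.4247
Node (0,0) S=177.0000: V=(p*·170.0224+(1−p*)·242.7008)/1.01=211.8490; Δ=(170.0224−242.7008)/(224.7900−148.6800)=-0.9549; B=V−Δ·S=380.8685
Root portfolio cost Δ·177+B reproduces V0=211.8490.

(0,0): Delta=-0.9549 Bond=380.8685
(1,0): Delta=-1.0000 Bond=391.3808
(1,1): Delta=-0.9093 Bond=374.4247
(2,0): Delta=-1.0000 Bond=395.2946
(2,1): Delta=-1.0000 Bond=395.2946
(2,2): Delta=-0.8176 Bond=351.9768
(3,0): Delta=-1.0000 Bond=399.2475
(3,1): Delta=-1.0000 Bond=399.2475
(3,2): Delta=-1.0000 Bond=399.2475
(3,3): Delta=-0.6330 Bond=288.5833
V0=211.8490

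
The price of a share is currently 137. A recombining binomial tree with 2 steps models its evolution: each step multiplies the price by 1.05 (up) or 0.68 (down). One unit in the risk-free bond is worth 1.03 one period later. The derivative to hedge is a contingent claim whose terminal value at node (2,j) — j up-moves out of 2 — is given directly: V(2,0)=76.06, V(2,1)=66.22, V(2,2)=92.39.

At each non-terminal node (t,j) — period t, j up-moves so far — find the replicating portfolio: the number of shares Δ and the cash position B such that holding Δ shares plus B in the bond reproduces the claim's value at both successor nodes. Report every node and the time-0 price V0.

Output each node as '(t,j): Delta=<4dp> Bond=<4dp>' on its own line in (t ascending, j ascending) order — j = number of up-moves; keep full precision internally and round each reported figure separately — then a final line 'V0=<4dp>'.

The replicating-portfolio and risk-neutral prices coincide; use p* = (1.03−0.68)/(1.05−0.68) = 0.9459 for the latter.
Terminal payoffs: V(2,0)=76.0600, V(2,1)=66.2200, V(2,2)=92.3900
Node (1,0) S=93.1600: V=(p*·66.2200+(1−p*)·76.0600)/1.03=64.8077; Δ=(66.2200−76.0600)/(97.8180−63.3488)=-0.2855; B=V−Δ·S=91.4023
Node (1,1) S=143.8500: V=(p*·92.3900+(1−p*)·66.2200)/1.03=88.3256; Δ=(92.3900−66.2200)/(151.0425−97.8180)=0.4917; B=V−Δ·S=17.5959
Node (0,0) S=137.0000: V=(p*·88.3256+(1−p*)·64.8077)/1.03=84.5188; Δ=(88.3256−64.8077)/(143.8500−93.1600)=0.4640; B=V−Δ·S=20.9567
Self-financing check: at every node Δ·S+B equals the discounted successor values.

(0,0): Delta=0.4640 Bond=20.9567
(1,0): Delta=-0.2855 Bond=91.4023
(1,1): Delta=0.4917 Bond=17.5959
V0=84.5188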